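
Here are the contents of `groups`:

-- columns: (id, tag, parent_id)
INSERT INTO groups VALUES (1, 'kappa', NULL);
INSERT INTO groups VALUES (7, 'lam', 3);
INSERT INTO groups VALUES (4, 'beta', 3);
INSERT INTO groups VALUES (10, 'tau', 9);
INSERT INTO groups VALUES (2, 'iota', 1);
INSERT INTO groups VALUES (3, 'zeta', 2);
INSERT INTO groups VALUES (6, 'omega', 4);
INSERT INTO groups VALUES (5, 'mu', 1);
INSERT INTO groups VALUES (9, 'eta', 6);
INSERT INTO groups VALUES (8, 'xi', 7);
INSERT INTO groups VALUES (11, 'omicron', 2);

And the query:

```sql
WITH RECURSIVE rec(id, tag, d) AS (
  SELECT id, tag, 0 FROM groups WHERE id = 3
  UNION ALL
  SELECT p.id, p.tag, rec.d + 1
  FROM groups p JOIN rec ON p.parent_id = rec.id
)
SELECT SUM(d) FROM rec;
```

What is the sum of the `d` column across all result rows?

Base: id=3 (zeta) at d 0.
Iteration 1: rows with parent_id in {3} -> beta (id 4, d 1), lam (id 7, d 1).
Iteration 2: rows with parent_id in {4,7} -> omega (id 6, d 2), xi (id 8, d 2).
Iteration 3: rows with parent_id in {6,8} -> eta (id 9, d 3).
Iteration 4: rows with parent_id in {9} -> tau (id 10, d 4).
Iteration 5: no rows with parent_id in {10}; recursion stops.
SUM(d) = 0 + 1 + 1 + 2 + 2 + 3 + 4 = 13.

13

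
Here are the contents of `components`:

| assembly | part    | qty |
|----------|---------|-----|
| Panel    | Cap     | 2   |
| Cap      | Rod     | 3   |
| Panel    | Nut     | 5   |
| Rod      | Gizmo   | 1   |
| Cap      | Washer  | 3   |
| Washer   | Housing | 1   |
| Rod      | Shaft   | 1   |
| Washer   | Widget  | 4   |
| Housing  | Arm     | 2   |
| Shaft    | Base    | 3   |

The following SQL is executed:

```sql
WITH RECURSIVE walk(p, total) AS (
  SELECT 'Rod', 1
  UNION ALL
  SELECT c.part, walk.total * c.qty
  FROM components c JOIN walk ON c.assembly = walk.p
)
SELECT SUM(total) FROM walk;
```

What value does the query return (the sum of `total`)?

6

Base: (Rod, total=1).
Iteration 1: components of {Rod} -> Gizmo = 1*1 = 1, Shaft = 1*1 = 1.
Iteration 2: components of {Gizmo,Shaft} -> Base = 1*3 = 3.
Iteration 3: no further components; recursion stops.
SUM(total) = 1 + 1 + 1 + 3 = 6.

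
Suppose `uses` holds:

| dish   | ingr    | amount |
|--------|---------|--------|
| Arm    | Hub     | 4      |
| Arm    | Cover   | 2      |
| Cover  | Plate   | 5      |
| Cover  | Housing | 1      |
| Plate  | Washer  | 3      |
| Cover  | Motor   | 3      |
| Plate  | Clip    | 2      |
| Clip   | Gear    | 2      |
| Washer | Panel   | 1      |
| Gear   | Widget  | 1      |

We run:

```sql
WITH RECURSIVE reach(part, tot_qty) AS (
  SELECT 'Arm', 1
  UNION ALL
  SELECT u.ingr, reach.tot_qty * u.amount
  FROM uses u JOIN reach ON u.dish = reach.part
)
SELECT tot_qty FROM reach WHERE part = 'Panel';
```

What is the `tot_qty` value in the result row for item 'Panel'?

30

Base: (Arm, tot_qty=1).
Iteration 1: components of {Arm} -> Cover = 1*2 = 2, Hub = 1*4 = 4.
Iteration 2: components of {Cover,Hub} -> Housing = 2*1 = 2, Motor = 2*3 = 6, Plate = 2*5 = 10.
Iteration 3: components of {Housing,Motor,Plate} -> Clip = 10*2 = 20, Washer = 10*3 = 30.
Iteration 4: components of {Clip,Washer} -> Gear = 20*2 = 40, Panel = 30*1 = 30.
Iteration 5: components of {Gear,Panel} -> Widget = 40*1 = 40.
Iteration 6: no further components; recursion stops.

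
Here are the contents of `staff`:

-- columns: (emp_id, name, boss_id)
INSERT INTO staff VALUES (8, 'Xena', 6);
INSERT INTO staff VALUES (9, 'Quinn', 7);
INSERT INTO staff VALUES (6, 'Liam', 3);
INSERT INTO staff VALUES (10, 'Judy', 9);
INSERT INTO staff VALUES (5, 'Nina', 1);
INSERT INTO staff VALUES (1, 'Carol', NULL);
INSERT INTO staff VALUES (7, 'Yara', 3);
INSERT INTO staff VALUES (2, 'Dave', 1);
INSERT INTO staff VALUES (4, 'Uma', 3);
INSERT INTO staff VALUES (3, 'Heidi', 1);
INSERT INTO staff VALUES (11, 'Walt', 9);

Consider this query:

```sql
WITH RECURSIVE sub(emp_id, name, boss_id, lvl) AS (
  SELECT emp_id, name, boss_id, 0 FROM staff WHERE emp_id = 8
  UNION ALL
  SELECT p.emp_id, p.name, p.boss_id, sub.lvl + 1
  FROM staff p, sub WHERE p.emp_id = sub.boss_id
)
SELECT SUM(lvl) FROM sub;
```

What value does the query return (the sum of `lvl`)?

Base: emp_id=8 (Xena), boss_id=6, lvl 0.
Iteration 1: join on emp_id=6 -> Liam (id 6, boss_id=3, lvl 1).
Iteration 2: join on emp_id=3 -> Heidi (id 3, boss_id=1, lvl 2).
Iteration 3: join on emp_id=1 -> Carol (id 1, boss_id=NULL, lvl 3).
Iteration 4: boss_id is NULL; no match; recursion stops.
SUM(lvl) = 0 + 1 + 2 + 3 = 6.

6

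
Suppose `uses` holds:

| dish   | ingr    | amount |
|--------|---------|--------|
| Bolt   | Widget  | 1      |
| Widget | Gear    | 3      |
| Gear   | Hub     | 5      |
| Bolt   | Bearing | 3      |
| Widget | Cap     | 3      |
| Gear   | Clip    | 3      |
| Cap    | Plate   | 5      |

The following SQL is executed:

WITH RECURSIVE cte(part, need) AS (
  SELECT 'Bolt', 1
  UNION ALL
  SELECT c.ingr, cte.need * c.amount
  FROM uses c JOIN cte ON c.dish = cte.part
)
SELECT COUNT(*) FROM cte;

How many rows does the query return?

8

Base: (Bolt, need=1).
Iteration 1: components of {Bolt} -> Bearing = 1*3 = 3, Widget = 1*1 = 1.
Iteration 2: components of {Bearing,Widget} -> Cap = 1*3 = 3, Gear = 1*3 = 3.
Iteration 3: components of {Cap,Gear} -> Clip = 3*3 = 9, Hub = 3*5 = 15, Plate = 3*5 = 15.
Iteration 4: no further components; recursion stops.
Total rows emitted: 8.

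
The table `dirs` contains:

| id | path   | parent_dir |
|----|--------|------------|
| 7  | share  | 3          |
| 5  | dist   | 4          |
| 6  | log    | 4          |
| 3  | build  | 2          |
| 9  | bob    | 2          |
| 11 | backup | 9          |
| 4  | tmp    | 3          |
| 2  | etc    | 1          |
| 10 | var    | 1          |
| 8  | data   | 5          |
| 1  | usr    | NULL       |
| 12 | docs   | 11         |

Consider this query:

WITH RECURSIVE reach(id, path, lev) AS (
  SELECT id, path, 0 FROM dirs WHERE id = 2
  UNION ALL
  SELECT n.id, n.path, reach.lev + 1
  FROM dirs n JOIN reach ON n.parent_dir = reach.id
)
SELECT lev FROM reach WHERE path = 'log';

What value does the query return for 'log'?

3

Base: id=2 (etc) at lev 0.
Iteration 1: rows with parent_dir in {2} -> build (id 3, lev 1), bob (id 9, lev 1).
Iteration 2: rows with parent_dir in {3,9} -> tmp (id 4, lev 2), share (id 7, lev 2), backup (id 11, lev 2).
Iteration 3: rows with parent_dir in {4,7,11} -> dist (id 5, lev 3), log (id 6, lev 3), docs (id 12, lev 3).
Iteration 4: rows with parent_dir in {5,6,12} -> data (id 8, lev 4).
Iteration 5: no rows with parent_dir in {8}; recursion stops.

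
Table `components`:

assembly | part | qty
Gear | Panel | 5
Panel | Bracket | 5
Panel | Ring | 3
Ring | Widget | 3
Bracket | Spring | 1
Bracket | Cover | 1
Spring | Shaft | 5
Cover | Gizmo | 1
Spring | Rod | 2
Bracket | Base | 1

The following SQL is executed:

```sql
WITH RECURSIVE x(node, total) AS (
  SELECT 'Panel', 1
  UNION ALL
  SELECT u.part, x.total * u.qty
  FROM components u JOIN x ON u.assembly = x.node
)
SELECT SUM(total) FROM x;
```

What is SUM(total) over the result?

73

Base: (Panel, total=1).
Iteration 1: components of {Panel} -> Bracket = 1*5 = 5, Ring = 1*3 = 3.
Iteration 2: components of {Bracket,Ring} -> Base = 5*1 = 5, Cover = 5*1 = 5, Spring = 5*1 = 5, Widget = 3*3 = 9.
Iteration 3: components of {Base,Cover,Spring,Widget} -> Gizmo = 5*1 = 5, Rod = 5*2 = 10, Shaft = 5*5 = 25.
Iteration 4: no further components; recursion stops.
SUM(total) = 1 + 5 + 3 + 5 + 5 + 5 + 9 + 25 + 10 + 5 = 73.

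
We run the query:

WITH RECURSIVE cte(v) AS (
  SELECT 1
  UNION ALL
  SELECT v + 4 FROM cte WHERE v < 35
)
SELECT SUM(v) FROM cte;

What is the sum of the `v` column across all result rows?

190

Base: v=1.
Iteration 1: 1 < 35 holds -> v = 1 + 4 = 5.
Iteration 2: 5 < 35 holds -> v = 5 + 4 = 9.
Iteration 3: 9 < 35 holds -> v = 9 + 4 = 13.
Iteration 4: 13 < 35 holds -> v = 13 + 4 = 17.
Iteration 5: 17 < 35 holds -> v = 17 + 4 = 21.
Iteration 6: 21 < 35 holds -> v = 21 + 4 = 25.
Iteration 7: 25 < 35 holds -> v = 25 + 4 = 29.
Iteration 8: 29 < 35 holds -> v = 29 + 4 = 33.
Iteration 9: 33 < 35 holds -> v = 33 + 4 = 37.
Iteration 10: 37 < 35 fails; recursion stops.
SUM(v) = 1 + 5 + 9 + 13 + 17 + 21 + 25 + 29 + 33 + 37 = 190.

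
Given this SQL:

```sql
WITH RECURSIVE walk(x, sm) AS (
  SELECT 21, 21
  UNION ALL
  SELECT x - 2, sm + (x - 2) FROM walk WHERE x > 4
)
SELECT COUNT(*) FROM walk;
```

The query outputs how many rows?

10

Base: x=21, sm=21.
Iteration 1: 21 > 4 holds -> x = 21 - 2 = 19, sm = 21 + 19 = 40.
Iteration 2: 19 > 4 holds -> x = 19 - 2 = 17, sm = 40 + 17 = 57.
Iteration 3: 17 > 4 holds -> x = 17 - 2 = 15, sm = 57 + 15 = 72.
Iteration 4: 15 > 4 holds -> x = 15 - 2 = 13, sm = 72 + 13 = 85.
Iteration 5: 13 > 4 holds -> x = 13 - 2 = 11, sm = 85 + 11 = 96.
Iteration 6: 11 > 4 holds -> x = 11 - 2 = 9, sm = 96 + 9 = 105.
Iteration 7: 9 > 4 holds -> x = 9 - 2 = 7, sm = 105 + 7 = 112.
Iteration 8: 7 > 4 holds -> x = 7 - 2 = 5, sm = 112 + 5 = 117.
Iteration 9: 5 > 4 holds -> x = 5 - 2 = 3, sm = 117 + 3 = 120.
Iteration 10: 3 > 4 fails; recursion stops.
Total rows emitted: 10.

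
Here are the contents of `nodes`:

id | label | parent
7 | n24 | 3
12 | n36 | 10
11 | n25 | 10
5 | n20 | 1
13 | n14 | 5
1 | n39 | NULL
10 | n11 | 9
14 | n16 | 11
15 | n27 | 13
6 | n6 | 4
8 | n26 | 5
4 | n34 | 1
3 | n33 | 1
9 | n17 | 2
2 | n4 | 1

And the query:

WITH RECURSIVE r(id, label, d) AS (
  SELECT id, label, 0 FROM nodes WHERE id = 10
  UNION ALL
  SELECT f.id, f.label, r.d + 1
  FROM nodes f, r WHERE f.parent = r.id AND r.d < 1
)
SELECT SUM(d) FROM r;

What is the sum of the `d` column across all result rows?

Base: id=10 (n11) at d 0.
Iteration 1: rows with parent in {10} -> n25 (id 11, d 1), n36 (id 12, d 1).
Iteration 2: d < 1 fails for all current rows; recursion stops.
SUM(d) = 0 + 1 + 1 = 2.

2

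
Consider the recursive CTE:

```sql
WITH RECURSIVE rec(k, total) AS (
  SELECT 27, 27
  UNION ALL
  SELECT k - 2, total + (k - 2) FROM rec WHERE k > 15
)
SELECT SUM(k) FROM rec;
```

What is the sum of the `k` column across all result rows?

147

Base: k=27, total=27.
Iteration 1: 27 > 15 holds -> k = 27 - 2 = 25, total = 27 + 25 = 52.
Iteration 2: 25 > 15 holds -> k = 25 - 2 = 23, total = 52 + 23 = 75.
Iteration 3: 23 > 15 holds -> k = 23 - 2 = 21, total = 75 + 21 = 96.
Iteration 4: 21 > 15 holds -> k = 21 - 2 = 19, total = 96 + 19 = 115.
Iteration 5: 19 > 15 holds -> k = 19 - 2 = 17, total = 115 + 17 = 132.
Iteration 6: 17 > 15 holds -> k = 17 - 2 = 15, total = 132 + 15 = 147.
Iteration 7: 15 > 15 fails; recursion stops.
SUM(k) = 27 + 25 + 23 + 21 + 19 + 17 + 15 = 147.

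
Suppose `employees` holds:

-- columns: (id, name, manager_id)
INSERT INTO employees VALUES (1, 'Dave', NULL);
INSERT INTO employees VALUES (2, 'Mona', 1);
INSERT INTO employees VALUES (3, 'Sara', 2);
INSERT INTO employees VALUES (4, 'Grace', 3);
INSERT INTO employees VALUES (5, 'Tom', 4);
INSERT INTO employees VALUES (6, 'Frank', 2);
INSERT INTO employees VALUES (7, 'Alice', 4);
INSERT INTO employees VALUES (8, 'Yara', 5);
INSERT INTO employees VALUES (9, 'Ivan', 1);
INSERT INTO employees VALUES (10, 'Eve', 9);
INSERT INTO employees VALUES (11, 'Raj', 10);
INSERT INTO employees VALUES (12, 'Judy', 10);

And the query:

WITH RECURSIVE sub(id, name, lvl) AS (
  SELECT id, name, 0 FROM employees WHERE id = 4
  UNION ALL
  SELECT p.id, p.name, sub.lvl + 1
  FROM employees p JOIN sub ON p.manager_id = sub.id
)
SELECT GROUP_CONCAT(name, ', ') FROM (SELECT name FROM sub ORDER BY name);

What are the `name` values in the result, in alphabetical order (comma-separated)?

Alice, Grace, Tom, Yara

Base: id=4 (Grace) at lvl 0.
Iteration 1: rows with manager_id in {4} -> Tom (id 5, lvl 1), Alice (id 7, lvl 1).
Iteration 2: rows with manager_id in {5,7} -> Yara (id 8, lvl 2).
Iteration 3: no rows with manager_id in {8}; recursion stops.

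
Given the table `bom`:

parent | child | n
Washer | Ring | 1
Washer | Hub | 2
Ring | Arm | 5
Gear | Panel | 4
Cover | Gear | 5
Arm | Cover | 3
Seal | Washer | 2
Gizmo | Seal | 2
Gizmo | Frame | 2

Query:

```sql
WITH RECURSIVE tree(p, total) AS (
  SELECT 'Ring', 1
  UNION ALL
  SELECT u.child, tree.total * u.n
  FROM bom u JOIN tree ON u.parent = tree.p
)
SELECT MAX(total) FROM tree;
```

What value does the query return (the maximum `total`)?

Base: (Ring, total=1).
Iteration 1: components of {Ring} -> Arm = 1*5 = 5.
Iteration 2: components of {Arm} -> Cover = 5*3 = 15.
Iteration 3: components of {Cover} -> Gear = 15*5 = 75.
Iteration 4: components of {Gear} -> Panel = 75*4 = 300.
Iteration 5: no further components; recursion stops.
total values: 1, 5, 15, 75, 300; the maximum is 300.

300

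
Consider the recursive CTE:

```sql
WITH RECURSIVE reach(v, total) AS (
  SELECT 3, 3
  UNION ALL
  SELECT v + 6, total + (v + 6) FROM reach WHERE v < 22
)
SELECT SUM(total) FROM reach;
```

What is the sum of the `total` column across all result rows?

Base: v=3, total=3.
Iteration 1: 3 < 22 holds -> v = 3 + 6 = 9, total = 3 + 9 = 12.
Iteration 2: 9 < 22 holds -> v = 9 + 6 = 15, total = 12 + 15 = 27.
Iteration 3: 15 < 22 holds -> v = 15 + 6 = 21, total = 27 + 21 = 48.
Iteration 4: 21 < 22 holds -> v = 21 + 6 = 27, total = 48 + 27 = 75.
Iteration 5: 27 < 22 fails; recursion stops.
SUM(total) = 3 + 12 + 27 + 48 + 75 = 165.

165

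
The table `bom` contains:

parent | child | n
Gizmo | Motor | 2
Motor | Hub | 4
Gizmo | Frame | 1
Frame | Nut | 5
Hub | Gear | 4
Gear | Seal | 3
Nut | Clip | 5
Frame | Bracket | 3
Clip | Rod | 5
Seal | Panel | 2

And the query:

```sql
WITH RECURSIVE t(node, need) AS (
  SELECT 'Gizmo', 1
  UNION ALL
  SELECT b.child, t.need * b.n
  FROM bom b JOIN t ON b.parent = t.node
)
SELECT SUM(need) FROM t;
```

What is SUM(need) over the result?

490

Base: (Gizmo, need=1).
Iteration 1: components of {Gizmo} -> Frame = 1*1 = 1, Motor = 1*2 = 2.
Iteration 2: components of {Frame,Motor} -> Bracket = 1*3 = 3, Hub = 2*4 = 8, Nut = 1*5 = 5.
Iteration 3: components of {Bracket,Hub,Nut} -> Clip = 5*5 = 25, Gear = 8*4 = 32.
Iteration 4: components of {Clip,Gear} -> Rod = 25*5 = 125, Seal = 32*3 = 96.
Iteration 5: components of {Rod,Seal} -> Panel = 96*2 = 192.
Iteration 6: no further components; recursion stops.
SUM(need) = 1 + 2 + 1 + 8 + 5 + 3 + 32 + 25 + 96 + 125 + 192 = 490.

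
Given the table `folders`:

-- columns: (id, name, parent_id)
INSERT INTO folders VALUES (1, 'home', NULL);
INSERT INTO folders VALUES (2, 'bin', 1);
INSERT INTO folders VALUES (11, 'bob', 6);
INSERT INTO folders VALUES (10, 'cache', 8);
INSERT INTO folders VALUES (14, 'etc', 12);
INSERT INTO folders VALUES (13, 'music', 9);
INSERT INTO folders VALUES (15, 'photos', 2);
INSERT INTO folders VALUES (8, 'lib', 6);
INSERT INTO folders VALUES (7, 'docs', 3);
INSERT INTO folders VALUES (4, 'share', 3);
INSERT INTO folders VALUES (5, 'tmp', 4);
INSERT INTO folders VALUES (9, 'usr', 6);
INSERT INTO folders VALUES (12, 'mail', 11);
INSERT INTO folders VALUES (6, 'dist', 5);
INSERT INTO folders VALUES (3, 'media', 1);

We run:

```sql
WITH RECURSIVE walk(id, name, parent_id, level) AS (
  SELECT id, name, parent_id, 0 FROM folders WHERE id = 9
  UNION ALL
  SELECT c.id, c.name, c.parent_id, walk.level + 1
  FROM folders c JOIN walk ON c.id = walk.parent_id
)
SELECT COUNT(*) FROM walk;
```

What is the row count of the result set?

Base: id=9 (usr), parent_id=6, level 0.
Iteration 1: join on id=6 -> dist (id 6, parent_id=5, level 1).
Iteration 2: join on id=5 -> tmp (id 5, parent_id=4, level 2).
Iteration 3: join on id=4 -> share (id 4, parent_id=3, level 3).
Iteration 4: join on id=3 -> media (id 3, parent_id=1, level 4).
Iteration 5: join on id=1 -> home (id 1, parent_id=NULL, level 5).
Iteration 6: parent_id is NULL; no match; recursion stops.
Total rows emitted: 6.

6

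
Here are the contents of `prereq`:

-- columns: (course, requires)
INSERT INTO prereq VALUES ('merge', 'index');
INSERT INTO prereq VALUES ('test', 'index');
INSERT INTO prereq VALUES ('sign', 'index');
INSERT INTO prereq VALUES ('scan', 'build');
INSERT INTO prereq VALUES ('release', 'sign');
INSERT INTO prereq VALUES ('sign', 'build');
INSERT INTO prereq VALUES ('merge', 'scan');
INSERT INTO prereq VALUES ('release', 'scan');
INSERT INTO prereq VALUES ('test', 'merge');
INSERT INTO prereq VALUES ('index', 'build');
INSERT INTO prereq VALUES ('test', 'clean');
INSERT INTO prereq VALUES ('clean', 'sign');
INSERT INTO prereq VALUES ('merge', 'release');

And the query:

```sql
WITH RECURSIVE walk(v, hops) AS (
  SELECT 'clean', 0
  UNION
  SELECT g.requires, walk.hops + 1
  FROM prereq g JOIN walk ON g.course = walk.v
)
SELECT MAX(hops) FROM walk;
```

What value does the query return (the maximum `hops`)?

Base: (clean, hops=0).
Iteration 1: edges from {clean} -> (sign, hops=1).
Iteration 2: edges from {sign} -> (build, hops=2), (index, hops=2).
Iteration 3: edges from {build,index} -> (build, hops=3).
Iteration 4: no outgoing edges from {build}; recursion stops.
hops values: 0, 1, 2, 2, 3; the maximum is 3.

3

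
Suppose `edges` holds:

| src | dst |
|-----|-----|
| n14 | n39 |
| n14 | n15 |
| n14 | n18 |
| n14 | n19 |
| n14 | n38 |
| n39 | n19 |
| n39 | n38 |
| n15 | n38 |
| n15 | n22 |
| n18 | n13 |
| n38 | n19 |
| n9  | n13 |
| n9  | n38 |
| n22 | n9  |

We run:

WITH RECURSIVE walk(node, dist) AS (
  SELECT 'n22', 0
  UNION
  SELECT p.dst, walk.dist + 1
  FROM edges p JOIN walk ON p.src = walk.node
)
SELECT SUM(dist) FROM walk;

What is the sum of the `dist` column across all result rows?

Base: (n22, dist=0).
Iteration 1: edges from {n22} -> (n9, dist=1).
Iteration 2: edges from {n9} -> (n13, dist=2), (n38, dist=2).
Iteration 3: edges from {n13,n38} -> (n19, dist=3).
Iteration 4: no outgoing edges from {n19}; recursion stops.
SUM(dist) = 0 + 1 + 2 + 2 + 3 = 8.

8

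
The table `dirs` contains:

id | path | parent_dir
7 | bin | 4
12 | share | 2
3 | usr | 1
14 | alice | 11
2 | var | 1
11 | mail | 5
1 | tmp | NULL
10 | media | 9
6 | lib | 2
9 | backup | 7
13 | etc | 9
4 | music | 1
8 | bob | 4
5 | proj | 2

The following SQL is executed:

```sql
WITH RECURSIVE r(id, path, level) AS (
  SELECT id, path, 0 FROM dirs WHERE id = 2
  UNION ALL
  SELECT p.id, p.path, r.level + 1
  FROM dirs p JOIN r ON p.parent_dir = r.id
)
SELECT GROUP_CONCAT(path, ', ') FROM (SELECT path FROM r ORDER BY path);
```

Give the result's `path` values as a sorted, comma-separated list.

alice, lib, mail, proj, share, var

Base: id=2 (var) at level 0.
Iteration 1: rows with parent_dir in {2} -> proj (id 5, level 1), lib (id 6, level 1), share (id 12, level 1).
Iteration 2: rows with parent_dir in {5,6,12} -> mail (id 11, level 2).
Iteration 3: rows with parent_dir in {11} -> alice (id 14, level 3).
Iteration 4: no rows with parent_dir in {14}; recursion stops.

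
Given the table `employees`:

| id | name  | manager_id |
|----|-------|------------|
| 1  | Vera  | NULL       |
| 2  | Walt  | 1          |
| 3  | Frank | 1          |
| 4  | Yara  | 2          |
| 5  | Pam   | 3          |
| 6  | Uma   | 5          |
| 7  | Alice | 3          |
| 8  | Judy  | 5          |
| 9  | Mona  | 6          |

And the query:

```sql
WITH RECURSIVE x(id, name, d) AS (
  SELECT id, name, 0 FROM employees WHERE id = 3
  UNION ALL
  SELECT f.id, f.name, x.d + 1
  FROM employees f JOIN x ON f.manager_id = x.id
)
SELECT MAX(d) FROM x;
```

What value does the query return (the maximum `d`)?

Base: id=3 (Frank) at d 0.
Iteration 1: rows with manager_id in {3} -> Pam (id 5, d 1), Alice (id 7, d 1).
Iteration 2: rows with manager_id in {5,7} -> Uma (id 6, d 2), Judy (id 8, d 2).
Iteration 3: rows with manager_id in {6,8} -> Mona (id 9, d 3).
Iteration 4: no rows with manager_id in {9}; recursion stops.
d values: 0, 1, 1, 2, 2, 3; the maximum is 3.

3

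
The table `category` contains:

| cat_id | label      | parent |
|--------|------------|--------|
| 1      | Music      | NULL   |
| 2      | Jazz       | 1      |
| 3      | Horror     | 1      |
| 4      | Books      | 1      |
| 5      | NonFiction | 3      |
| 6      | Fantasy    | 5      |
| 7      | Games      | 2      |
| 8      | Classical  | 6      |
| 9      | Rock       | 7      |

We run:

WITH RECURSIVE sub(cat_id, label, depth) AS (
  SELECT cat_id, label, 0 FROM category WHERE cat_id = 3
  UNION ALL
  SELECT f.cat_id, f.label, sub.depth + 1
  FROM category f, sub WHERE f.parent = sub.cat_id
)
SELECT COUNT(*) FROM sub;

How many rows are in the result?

4

Base: cat_id=3 (Horror) at depth 0.
Iteration 1: rows with parent in {3} -> NonFiction (id 5, depth 1).
Iteration 2: rows with parent in {5} -> Fantasy (id 6, depth 2).
Iteration 3: rows with parent in {6} -> Classical (id 8, depth 3).
Iteration 4: no rows with parent in {8}; recursion stops.
Total rows emitted: 4.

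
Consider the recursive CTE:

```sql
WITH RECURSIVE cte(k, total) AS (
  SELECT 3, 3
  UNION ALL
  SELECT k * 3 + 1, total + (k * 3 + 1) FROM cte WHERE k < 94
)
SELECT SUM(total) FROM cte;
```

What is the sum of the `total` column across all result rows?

Base: k=3, total=3.
Iteration 1: 3 < 94 holds -> k = 3 * 3 + 1 = 10, total = 3 + 10 = 13.
Iteration 2: 10 < 94 holds -> k = 10 * 3 + 1 = 31, total = 13 + 31 = 44.
Iteration 3: 31 < 94 holds -> k = 31 * 3 + 1 = 94, total = 44 + 94 = 138.
Iteration 4: 94 < 94 fails; recursion stops.
SUM(total) = 3 + 13 + 44 + 138 = 198.

198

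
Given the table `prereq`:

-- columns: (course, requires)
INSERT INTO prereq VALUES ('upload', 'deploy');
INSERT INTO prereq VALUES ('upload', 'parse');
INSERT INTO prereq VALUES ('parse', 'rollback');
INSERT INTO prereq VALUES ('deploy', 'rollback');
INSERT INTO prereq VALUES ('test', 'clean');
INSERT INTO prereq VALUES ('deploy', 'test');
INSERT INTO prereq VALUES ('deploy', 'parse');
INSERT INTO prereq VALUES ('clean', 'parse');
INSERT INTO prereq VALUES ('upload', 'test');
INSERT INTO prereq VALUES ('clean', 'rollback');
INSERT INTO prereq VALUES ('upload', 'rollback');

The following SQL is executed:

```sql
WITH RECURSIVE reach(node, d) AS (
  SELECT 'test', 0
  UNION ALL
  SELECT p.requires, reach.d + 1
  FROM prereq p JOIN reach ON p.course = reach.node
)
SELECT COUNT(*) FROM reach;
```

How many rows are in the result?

5

Base: (test, d=0).
Iteration 1: edges from {test} -> (clean, d=1).
Iteration 2: edges from {clean} -> (parse, d=2), (rollback, d=2).
Iteration 3: edges from {parse,rollback} -> (rollback, d=3).
Iteration 4: no outgoing edges from {rollback}; recursion stops.
Total rows emitted: 5.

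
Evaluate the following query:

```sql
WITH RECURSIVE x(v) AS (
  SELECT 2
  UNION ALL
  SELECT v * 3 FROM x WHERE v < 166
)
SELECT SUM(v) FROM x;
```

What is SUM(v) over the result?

728

Base: v=2.
Iteration 1: 2 < 166 holds -> v = 2 * 3 = 6.
Iteration 2: 6 < 166 holds -> v = 6 * 3 = 18.
Iteration 3: 18 < 166 holds -> v = 18 * 3 = 54.
Iteration 4: 54 < 166 holds -> v = 54 * 3 = 162.
Iteration 5: 162 < 166 holds -> v = 162 * 3 = 486.
Iteration 6: 486 < 166 fails; recursion stops.
SUM(v) = 2 + 6 + 18 + 54 + 162 + 486 = 728.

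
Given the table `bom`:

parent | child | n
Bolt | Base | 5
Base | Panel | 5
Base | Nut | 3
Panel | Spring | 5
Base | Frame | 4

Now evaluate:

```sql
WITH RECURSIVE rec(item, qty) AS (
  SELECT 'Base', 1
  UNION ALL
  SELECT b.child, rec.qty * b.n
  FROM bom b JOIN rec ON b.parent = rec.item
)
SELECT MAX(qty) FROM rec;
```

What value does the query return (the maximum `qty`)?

Base: (Base, qty=1).
Iteration 1: components of {Base} -> Frame = 1*4 = 4, Nut = 1*3 = 3, Panel = 1*5 = 5.
Iteration 2: components of {Frame,Nut,Panel} -> Spring = 5*5 = 25.
Iteration 3: no further components; recursion stops.
qty values: 1, 5, 3, 4, 25; the maximum is 25.

25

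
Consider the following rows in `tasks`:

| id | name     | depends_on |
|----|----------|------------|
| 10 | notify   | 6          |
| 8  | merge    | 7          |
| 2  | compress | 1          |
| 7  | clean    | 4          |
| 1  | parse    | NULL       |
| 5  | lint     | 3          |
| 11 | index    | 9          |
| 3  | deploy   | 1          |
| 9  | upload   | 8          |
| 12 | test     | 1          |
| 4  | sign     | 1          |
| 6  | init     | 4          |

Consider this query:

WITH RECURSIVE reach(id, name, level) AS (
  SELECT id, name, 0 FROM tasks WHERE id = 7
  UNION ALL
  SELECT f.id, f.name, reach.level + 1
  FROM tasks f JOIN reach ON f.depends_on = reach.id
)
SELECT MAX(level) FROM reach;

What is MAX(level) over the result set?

3

Base: id=7 (clean) at level 0.
Iteration 1: rows with depends_on in {7} -> merge (id 8, level 1).
Iteration 2: rows with depends_on in {8} -> upload (id 9, level 2).
Iteration 3: rows with depends_on in {9} -> index (id 11, level 3).
Iteration 4: no rows with depends_on in {11}; recursion stops.
level values: 0, 1, 2, 3; the maximum is 3.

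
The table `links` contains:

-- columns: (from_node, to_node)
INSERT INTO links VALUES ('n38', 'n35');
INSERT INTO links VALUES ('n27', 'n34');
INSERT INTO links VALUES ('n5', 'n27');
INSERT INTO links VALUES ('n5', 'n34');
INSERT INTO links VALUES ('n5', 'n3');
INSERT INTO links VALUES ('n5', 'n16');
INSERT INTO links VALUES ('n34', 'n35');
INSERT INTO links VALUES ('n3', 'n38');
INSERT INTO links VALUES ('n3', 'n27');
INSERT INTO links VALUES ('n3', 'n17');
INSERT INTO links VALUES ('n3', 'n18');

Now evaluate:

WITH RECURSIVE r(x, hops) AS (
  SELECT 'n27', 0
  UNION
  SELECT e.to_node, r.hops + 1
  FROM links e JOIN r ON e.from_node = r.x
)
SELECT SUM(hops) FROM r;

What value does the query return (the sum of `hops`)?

Base: (n27, hops=0).
Iteration 1: edges from {n27} -> (n34, hops=1).
Iteration 2: edges from {n34} -> (n35, hops=2).
Iteration 3: no outgoing edges from {n35}; recursion stops.
SUM(hops) = 0 + 1 + 2 = 3.

3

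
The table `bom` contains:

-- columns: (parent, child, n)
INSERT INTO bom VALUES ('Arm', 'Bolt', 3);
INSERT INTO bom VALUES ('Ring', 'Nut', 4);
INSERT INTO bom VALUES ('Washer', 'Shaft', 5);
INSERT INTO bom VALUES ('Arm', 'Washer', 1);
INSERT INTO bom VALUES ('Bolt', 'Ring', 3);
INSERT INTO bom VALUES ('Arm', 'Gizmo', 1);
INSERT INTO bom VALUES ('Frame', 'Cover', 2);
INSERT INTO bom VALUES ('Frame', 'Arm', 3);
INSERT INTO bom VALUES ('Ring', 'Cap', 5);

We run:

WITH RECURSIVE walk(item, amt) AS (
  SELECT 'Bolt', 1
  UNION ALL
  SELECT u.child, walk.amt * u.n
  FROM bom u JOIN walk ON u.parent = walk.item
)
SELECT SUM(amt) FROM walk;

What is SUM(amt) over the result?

31

Base: (Bolt, amt=1).
Iteration 1: components of {Bolt} -> Ring = 1*3 = 3.
Iteration 2: components of {Ring} -> Cap = 3*5 = 15, Nut = 3*4 = 12.
Iteration 3: no further components; recursion stops.
SUM(amt) = 1 + 3 + 15 + 12 = 31.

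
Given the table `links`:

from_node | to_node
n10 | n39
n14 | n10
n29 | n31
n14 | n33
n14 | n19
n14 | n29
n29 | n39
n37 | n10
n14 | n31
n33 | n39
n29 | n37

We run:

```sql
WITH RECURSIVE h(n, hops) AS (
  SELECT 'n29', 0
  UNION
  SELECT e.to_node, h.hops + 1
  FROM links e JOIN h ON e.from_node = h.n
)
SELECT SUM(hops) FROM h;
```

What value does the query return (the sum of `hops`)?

8

Base: (n29, hops=0).
Iteration 1: edges from {n29} -> (n31, hops=1), (n37, hops=1), (n39, hops=1).
Iteration 2: edges from {n31,n37,n39} -> (n10, hops=2).
Iteration 3: edges from {n10} -> (n39, hops=3).
Iteration 4: no outgoing edges from {n39}; recursion stops.
SUM(hops) = 0 + 1 + 1 + 1 + 2 + 3 = 8.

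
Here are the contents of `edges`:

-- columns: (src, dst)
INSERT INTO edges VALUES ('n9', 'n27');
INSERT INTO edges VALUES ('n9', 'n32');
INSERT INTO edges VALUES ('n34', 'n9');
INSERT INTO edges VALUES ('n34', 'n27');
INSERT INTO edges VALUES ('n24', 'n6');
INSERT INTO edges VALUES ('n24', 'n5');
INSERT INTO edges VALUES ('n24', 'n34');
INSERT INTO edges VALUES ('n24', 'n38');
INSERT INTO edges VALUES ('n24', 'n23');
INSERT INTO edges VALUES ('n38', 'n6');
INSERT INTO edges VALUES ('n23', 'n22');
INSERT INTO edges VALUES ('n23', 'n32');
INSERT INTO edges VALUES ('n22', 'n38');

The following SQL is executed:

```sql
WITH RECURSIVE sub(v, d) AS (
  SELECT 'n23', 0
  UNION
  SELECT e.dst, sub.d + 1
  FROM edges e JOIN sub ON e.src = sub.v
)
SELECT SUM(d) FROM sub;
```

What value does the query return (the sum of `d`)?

Base: (n23, d=0).
Iteration 1: edges from {n23} -> (n22, d=1), (n32, d=1).
Iteration 2: edges from {n22,n32} -> (n38, d=2).
Iteration 3: edges from {n38} -> (n6, d=3).
Iteration 4: no outgoing edges from {n6}; recursion stops.
SUM(d) = 0 + 1 + 1 + 2 + 3 = 7.

7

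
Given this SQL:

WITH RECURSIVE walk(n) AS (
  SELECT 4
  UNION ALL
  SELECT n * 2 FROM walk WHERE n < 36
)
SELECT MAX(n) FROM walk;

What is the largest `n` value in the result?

64

Base: n=4.
Iteration 1: 4 < 36 holds -> n = 4 * 2 = 8.
Iteration 2: 8 < 36 holds -> n = 8 * 2 = 16.
Iteration 3: 16 < 36 holds -> n = 16 * 2 = 32.
Iteration 4: 32 < 36 holds -> n = 32 * 2 = 64.
Iteration 5: 64 < 36 fails; recursion stops.
n values: 4, 8, 16, 32, 64; the maximum is 64.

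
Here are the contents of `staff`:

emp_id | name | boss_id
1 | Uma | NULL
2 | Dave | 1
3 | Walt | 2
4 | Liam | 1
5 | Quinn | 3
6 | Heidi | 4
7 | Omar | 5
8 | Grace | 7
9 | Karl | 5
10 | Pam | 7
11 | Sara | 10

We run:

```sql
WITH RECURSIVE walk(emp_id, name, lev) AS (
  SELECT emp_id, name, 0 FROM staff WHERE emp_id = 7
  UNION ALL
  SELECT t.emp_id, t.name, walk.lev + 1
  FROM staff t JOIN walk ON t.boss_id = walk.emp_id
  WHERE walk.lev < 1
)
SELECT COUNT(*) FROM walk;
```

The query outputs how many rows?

Base: emp_id=7 (Omar) at lev 0.
Iteration 1: rows with boss_id in {7} -> Grace (id 8, lev 1), Pam (id 10, lev 1).
Iteration 2: lev < 1 fails for all current rows; recursion stops.
Total rows emitted: 3.

3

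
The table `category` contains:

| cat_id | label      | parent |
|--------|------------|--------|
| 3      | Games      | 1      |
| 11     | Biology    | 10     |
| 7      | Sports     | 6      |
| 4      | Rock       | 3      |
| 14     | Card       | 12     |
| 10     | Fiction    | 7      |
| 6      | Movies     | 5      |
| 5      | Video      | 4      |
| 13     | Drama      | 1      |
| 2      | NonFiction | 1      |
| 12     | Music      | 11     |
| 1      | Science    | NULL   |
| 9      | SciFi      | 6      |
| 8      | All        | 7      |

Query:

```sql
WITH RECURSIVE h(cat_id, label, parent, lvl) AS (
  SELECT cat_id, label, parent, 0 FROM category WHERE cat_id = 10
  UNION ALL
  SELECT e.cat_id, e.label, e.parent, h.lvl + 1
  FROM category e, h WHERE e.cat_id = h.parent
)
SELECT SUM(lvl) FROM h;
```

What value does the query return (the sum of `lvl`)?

21

Base: cat_id=10 (Fiction), parent=7, lvl 0.
Iteration 1: join on cat_id=7 -> Sports (id 7, parent=6, lvl 1).
Iteration 2: join on cat_id=6 -> Movies (id 6, parent=5, lvl 2).
Iteration 3: join on cat_id=5 -> Video (id 5, parent=4, lvl 3).
Iteration 4: join on cat_id=4 -> Rock (id 4, parent=3, lvl 4).
Iteration 5: join on cat_id=3 -> Games (id 3, parent=1, lvl 5).
Iteration 6: join on cat_id=1 -> Science (id 1, parent=NULL, lvl 6).
Iteration 7: parent is NULL; no match; recursion stops.
SUM(lvl) = 0 + 1 + 2 + 3 + 4 + 5 + 6 = 21.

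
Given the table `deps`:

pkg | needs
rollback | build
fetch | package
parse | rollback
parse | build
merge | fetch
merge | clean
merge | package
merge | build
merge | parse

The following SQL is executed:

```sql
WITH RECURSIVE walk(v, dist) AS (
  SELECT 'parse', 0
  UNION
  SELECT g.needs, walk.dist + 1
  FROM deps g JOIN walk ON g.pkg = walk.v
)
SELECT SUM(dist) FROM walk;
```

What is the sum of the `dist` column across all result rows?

Base: (parse, dist=0).
Iteration 1: edges from {parse} -> (build, dist=1), (rollback, dist=1).
Iteration 2: edges from {build,rollback} -> (build, dist=2).
Iteration 3: no outgoing edges from {build}; recursion stops.
SUM(dist) = 0 + 1 + 1 + 2 = 4.

4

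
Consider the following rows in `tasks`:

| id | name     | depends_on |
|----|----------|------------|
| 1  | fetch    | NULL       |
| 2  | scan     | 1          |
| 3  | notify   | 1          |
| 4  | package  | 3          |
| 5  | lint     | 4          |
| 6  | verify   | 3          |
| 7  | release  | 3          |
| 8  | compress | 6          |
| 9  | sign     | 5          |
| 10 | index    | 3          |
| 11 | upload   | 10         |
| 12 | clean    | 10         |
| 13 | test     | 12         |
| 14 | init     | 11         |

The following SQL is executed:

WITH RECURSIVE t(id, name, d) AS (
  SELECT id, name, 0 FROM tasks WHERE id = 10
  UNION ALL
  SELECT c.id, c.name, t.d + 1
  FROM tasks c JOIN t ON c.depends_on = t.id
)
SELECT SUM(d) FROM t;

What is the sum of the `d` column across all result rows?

6

Base: id=10 (index) at d 0.
Iteration 1: rows with depends_on in {10} -> upload (id 11, d 1), clean (id 12, d 1).
Iteration 2: rows with depends_on in {11,12} -> test (id 13, d 2), init (id 14, d 2).
Iteration 3: no rows with depends_on in {13,14}; recursion stops.
SUM(d) = 0 + 1 + 1 + 2 + 2 = 6.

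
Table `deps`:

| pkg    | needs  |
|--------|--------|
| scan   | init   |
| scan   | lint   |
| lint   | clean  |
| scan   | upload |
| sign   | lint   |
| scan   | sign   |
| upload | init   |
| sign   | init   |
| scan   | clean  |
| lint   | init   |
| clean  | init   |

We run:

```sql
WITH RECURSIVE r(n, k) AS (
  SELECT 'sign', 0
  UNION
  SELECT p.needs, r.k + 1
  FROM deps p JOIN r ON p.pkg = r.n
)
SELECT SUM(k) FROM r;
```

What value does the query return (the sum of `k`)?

Base: (sign, k=0).
Iteration 1: edges from {sign} -> (init, k=1), (lint, k=1).
Iteration 2: edges from {init,lint} -> (clean, k=2), (init, k=2).
Iteration 3: edges from {clean,init} -> (init, k=3).
Iteration 4: no outgoing edges from {init}; recursion stops.
SUM(k) = 0 + 1 + 1 + 2 + 2 + 3 = 9.

9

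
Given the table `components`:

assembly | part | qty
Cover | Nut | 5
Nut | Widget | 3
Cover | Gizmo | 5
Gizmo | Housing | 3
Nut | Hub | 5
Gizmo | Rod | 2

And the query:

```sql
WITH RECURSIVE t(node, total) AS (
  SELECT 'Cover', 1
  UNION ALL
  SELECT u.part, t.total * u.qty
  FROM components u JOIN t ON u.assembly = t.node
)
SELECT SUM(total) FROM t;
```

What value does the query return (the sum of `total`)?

76

Base: (Cover, total=1).
Iteration 1: components of {Cover} -> Gizmo = 1*5 = 5, Nut = 1*5 = 5.
Iteration 2: components of {Gizmo,Nut} -> Housing = 5*3 = 15, Hub = 5*5 = 25, Rod = 5*2 = 10, Widget = 5*3 = 15.
Iteration 3: no further components; recursion stops.
SUM(total) = 1 + 5 + 5 + 15 + 25 + 15 + 10 = 76.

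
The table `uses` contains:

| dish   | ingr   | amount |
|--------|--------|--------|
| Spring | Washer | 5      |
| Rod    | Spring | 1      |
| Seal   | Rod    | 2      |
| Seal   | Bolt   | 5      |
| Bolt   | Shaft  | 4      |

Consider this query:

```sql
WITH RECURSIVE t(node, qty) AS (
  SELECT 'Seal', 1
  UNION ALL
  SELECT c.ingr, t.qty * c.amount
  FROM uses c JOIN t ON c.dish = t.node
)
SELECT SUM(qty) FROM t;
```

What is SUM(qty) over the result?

40

Base: (Seal, qty=1).
Iteration 1: components of {Seal} -> Bolt = 1*5 = 5, Rod = 1*2 = 2.
Iteration 2: components of {Bolt,Rod} -> Shaft = 5*4 = 20, Spring = 2*1 = 2.
Iteration 3: components of {Shaft,Spring} -> Washer = 2*5 = 10.
Iteration 4: no further components; recursion stops.
SUM(qty) = 1 + 2 + 5 + 2 + 20 + 10 = 40.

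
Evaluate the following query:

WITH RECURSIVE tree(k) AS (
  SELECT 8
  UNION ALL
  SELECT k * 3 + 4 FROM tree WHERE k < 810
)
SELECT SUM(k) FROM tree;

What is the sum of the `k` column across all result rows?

Base: k=8.
Iteration 1: 8 < 810 holds -> k = 8 * 3 + 4 = 28.
Iteration 2: 28 < 810 holds -> k = 28 * 3 + 4 = 88.
Iteration 3: 88 < 810 holds -> k = 88 * 3 + 4 = 268.
Iteration 4: 268 < 810 holds -> k = 268 * 3 + 4 = 808.
Iteration 5: 808 < 810 holds -> k = 808 * 3 + 4 = 2428.
Iteration 6: 2428 < 810 fails; recursion stops.
SUM(k) = 8 + 28 + 88 + 268 + 808 + 2428 = 3628.

3628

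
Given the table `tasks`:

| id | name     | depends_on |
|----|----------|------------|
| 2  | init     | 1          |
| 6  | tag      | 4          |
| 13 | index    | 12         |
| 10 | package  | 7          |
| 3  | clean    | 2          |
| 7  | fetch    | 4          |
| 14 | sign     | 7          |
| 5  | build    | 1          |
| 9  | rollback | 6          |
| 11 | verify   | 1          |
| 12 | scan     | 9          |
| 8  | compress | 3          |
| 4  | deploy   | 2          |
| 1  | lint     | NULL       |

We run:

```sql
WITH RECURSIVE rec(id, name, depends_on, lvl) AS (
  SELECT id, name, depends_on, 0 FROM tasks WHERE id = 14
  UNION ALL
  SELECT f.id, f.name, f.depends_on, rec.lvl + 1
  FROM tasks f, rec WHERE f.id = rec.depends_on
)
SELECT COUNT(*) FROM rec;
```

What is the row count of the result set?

Base: id=14 (sign), depends_on=7, lvl 0.
Iteration 1: join on id=7 -> fetch (id 7, depends_on=4, lvl 1).
Iteration 2: join on id=4 -> deploy (id 4, depends_on=2, lvl 2).
Iteration 3: join on id=2 -> init (id 2, depends_on=1, lvl 3).
Iteration 4: join on id=1 -> lint (id 1, depends_on=NULL, lvl 4).
Iteration 5: depends_on is NULL; no match; recursion stops.
Total rows emitted: 5.

5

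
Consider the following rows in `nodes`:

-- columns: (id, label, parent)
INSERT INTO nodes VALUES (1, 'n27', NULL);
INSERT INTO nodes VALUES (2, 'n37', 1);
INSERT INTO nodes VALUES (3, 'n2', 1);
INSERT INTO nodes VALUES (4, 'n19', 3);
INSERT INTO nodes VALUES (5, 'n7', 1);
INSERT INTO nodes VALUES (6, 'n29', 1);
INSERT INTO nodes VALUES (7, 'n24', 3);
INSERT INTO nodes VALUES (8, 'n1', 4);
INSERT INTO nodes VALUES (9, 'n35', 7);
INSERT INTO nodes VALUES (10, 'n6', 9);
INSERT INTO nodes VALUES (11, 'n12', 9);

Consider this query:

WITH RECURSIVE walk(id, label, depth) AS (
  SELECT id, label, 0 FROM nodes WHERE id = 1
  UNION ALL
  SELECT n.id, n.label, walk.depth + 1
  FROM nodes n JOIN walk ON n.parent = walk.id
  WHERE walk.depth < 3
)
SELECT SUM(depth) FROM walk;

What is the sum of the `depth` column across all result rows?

14

Base: id=1 (n27) at depth 0.
Iteration 1: rows with parent in {1} -> n37 (id 2, depth 1), n2 (id 3, depth 1), n7 (id 5, depth 1), n29 (id 6, depth 1).
Iteration 2: rows with parent in {2,3,5,6} -> n19 (id 4, depth 2), n24 (id 7, depth 2).
Iteration 3: rows with parent in {4,7} -> n1 (id 8, depth 3), n35 (id 9, depth 3).
Iteration 4: depth < 3 fails for all current rows; recursion stops.
SUM(depth) = 0 + 1 + 1 + 1 + 1 + 2 + 2 + 3 + 3 = 14.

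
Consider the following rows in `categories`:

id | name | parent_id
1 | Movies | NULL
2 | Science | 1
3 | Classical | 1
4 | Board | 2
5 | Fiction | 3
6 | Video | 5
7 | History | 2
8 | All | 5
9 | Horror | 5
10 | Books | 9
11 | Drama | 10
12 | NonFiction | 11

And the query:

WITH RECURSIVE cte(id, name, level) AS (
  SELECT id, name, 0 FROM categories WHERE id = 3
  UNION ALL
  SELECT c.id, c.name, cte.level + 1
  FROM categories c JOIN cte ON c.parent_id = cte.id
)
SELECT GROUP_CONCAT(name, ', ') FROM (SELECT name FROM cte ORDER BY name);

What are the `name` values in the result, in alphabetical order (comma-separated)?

All, Books, Classical, Drama, Fiction, Horror, NonFiction, Video

Base: id=3 (Classical) at level 0.
Iteration 1: rows with parent_id in {3} -> Fiction (id 5, level 1).
Iteration 2: rows with parent_id in {5} -> Video (id 6, level 2), All (id 8, level 2), Horror (id 9, level 2).
Iteration 3: rows with parent_id in {6,8,9} -> Books (id 10, level 3).
Iteration 4: rows with parent_id in {10} -> Drama (id 11, level 4).
Iteration 5: rows with parent_id in {11} -> NonFiction (id 12, level 5).
Iteration 6: no rows with parent_id in {12}; recursion stops.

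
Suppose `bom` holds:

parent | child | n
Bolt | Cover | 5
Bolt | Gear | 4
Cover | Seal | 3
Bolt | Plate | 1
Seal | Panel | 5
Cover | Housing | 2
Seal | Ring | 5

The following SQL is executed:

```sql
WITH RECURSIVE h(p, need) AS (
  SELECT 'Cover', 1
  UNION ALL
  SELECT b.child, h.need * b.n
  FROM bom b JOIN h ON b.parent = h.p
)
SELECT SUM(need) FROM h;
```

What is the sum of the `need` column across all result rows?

36

Base: (Cover, need=1).
Iteration 1: components of {Cover} -> Housing = 1*2 = 2, Seal = 1*3 = 3.
Iteration 2: components of {Housing,Seal} -> Panel = 3*5 = 15, Ring = 3*5 = 15.
Iteration 3: no further components; recursion stops.
SUM(need) = 1 + 3 + 2 + 15 + 15 = 36.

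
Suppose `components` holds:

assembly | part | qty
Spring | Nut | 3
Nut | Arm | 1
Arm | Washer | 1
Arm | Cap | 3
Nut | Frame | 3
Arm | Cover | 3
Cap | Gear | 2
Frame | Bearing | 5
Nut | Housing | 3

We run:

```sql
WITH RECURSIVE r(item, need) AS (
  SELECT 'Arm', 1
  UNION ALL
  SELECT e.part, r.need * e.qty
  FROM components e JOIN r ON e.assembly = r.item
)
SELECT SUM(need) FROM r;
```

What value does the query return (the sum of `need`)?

Base: (Arm, need=1).
Iteration 1: components of {Arm} -> Cap = 1*3 = 3, Cover = 1*3 = 3, Washer = 1*1 = 1.
Iteration 2: components of {Cap,Cover,Washer} -> Gear = 3*2 = 6.
Iteration 3: no further components; recursion stops.
SUM(need) = 1 + 1 + 3 + 3 + 6 = 14.

14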